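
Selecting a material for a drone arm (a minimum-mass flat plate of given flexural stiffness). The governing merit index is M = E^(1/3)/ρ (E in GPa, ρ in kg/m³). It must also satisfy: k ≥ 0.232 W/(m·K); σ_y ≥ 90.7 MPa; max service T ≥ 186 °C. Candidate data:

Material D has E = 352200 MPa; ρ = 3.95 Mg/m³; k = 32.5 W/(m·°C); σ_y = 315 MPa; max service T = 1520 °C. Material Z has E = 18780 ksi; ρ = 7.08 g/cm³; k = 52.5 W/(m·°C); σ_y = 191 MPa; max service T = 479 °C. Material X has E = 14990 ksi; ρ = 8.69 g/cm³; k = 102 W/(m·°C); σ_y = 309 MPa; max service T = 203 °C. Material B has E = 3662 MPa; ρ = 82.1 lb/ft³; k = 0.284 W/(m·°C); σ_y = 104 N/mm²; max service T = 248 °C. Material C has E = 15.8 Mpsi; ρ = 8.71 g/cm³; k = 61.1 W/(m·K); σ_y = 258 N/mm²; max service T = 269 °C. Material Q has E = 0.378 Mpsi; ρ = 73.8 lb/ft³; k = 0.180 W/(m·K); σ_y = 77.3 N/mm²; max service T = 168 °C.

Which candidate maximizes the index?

Screen on constraints: k ≥ 0.232 W/(m·K); σ_y ≥ 90.7 MPa; max service T ≥ 186 °C. Survivors: material D, material Z, material X, material B, material C.
Normalizing units and computing the index:
  material D: E = 352.2 GPa, ρ = 3950 kg/m³
  material Z: E = 129.5 GPa, ρ = 7080 kg/m³
  material X: E = 103.4 GPa, ρ = 8690 kg/m³
  material B: E = 3.662 GPa, ρ = 1315 kg/m³
  material C: E = 108.9 GPa, ρ = 8710 kg/m³
  material D: M = 1.79×10⁻³
  material B: M = 1.17×10⁻³
  material Z: M = 0.715×10⁻³
  material C: M = 0.548×10⁻³
  material X: M = 0.540×10⁻³
Material D ranks first.

material D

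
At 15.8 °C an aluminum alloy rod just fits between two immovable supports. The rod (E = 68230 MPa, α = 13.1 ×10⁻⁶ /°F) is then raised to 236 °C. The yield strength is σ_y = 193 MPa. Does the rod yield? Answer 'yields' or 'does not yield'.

yields

E = 68230 MPa = 68.23 GPa.
α = 13.1×10⁻⁶/°F × 9/5 = 23.6×10⁻⁶/K.
ΔT = 220.2 K. Constrained thermal stress σ = E·α·ΔT = 68.23×10³ MPa × 23.6×10⁻⁶ × 220.2 = 354 MPa (compressive).
Compare to σ_y = 193 MPa: σ ≥ σ_y, so it yields.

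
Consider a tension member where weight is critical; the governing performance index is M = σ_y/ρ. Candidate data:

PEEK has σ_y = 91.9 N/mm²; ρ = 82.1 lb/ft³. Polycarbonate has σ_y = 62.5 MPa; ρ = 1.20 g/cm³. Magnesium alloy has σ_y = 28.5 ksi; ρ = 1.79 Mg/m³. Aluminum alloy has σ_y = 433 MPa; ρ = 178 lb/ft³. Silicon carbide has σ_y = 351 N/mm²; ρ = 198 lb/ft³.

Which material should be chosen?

Convert each candidate to consistent units, then evaluate M:
  PEEK: σ_y = 91.90 MPa, ρ = 1315 kg/m³
  polycarbonate: σ_y = 62.50 MPa, ρ = 1200 kg/m³
  magnesium alloy: σ_y = 196.5 MPa, ρ = 1790 kg/m³
  aluminum alloy: σ_y = 433.0 MPa, ρ = 2851 kg/m³
  silicon carbide: σ_y = 351.0 MPa, ρ = 3172 kg/m³
  aluminum alloy: M = 152 kN·m/kg
  silicon carbide: M = 111 kN·m/kg
  magnesium alloy: M = 110 kN·m/kg
  PEEK: M = 69.9 kN·m/kg
  polycarbonate: M = 52.1 kN·m/kg
The maximum is for aluminum alloy.

aluminum alloy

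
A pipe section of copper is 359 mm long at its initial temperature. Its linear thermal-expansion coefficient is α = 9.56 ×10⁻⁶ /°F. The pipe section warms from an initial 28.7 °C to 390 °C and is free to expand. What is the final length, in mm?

361.23 mm

Convert α: 9.56×10⁻⁶/°F × (9/5) = 17.2×10⁻⁶/K.
ΔT = 390 − 28.7 = 361.3 K.
ΔL = α·L₀·ΔT = 17.2×10⁻⁶ × 359 mm × 361.3 K = 2.23 mm.
L = L₀ + ΔL = 359 + 2.23 = 361.23 mm.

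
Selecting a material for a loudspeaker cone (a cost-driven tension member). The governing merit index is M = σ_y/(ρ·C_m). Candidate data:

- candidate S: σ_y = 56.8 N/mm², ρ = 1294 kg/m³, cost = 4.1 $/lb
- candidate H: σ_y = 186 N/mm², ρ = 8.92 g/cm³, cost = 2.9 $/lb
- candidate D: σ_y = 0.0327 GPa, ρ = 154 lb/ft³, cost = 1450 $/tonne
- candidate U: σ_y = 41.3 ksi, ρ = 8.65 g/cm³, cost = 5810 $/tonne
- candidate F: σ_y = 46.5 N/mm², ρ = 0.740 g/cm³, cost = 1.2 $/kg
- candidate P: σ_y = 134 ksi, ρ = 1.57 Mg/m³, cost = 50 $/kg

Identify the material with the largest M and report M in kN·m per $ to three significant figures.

In SI units:
  candidate S: σ_y = 56.80 MPa, ρ = 1294 kg/m³, cost = 9.039 $/kg
  candidate H: σ_y = 186.0 MPa, ρ = 8920 kg/m³, cost = 6.393 $/kg
  candidate D: σ_y = 32.70 MPa, ρ = 2467 kg/m³, cost = 1.450 $/kg
  candidate U: σ_y = 284.8 MPa, ρ = 8650 kg/m³, cost = 5.810 $/kg
  candidate F: σ_y = 46.50 MPa, ρ = 740.0 kg/m³, cost = 1.200 $/kg
  candidate P: σ_y = 923.9 MPa, ρ = 1570 kg/m³, cost = 50.00 $/kg
  candidate F: M = 52.4 kN·m per $
  candidate P: M = 11.8 kN·m per $
  candidate D: M = 9.14 kN·m per $
  candidate U: M = 5.67 kN·m per $
  candidate S: M = 4.86 kN·m per $
  candidate H: M = 3.26 kN·m per $
Highest index: candidate F.

candidate F, M = 52.4 kN·m per $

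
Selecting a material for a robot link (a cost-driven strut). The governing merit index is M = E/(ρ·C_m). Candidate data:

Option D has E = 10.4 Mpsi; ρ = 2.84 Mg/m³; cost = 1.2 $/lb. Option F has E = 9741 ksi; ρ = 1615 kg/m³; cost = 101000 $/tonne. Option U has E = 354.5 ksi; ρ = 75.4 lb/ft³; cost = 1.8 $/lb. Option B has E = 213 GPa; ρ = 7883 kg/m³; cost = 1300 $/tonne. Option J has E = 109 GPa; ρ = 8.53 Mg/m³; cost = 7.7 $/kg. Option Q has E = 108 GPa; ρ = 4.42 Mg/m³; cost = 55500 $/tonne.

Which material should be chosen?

In SI units:
  option D: E = 71.71 GPa, ρ = 2840 kg/m³, cost = 2.646 $/kg
  option F: E = 67.16 GPa, ρ = 1615 kg/m³, cost = 101.0 $/kg
  option U: E = 2.444 GPa, ρ = 1208 kg/m³, cost = 3.968 $/kg
  option B: E = 213.0 GPa, ρ = 7883 kg/m³, cost = 1.300 $/kg
  option J: E = 109.0 GPa, ρ = 8530 kg/m³, cost = 7.700 $/kg
  option Q: E = 108.0 GPa, ρ = 4420 kg/m³, cost = 55.50 $/kg
  option B: M = 20.8 MN·m per $
  option D: M = 9.54 MN·m per $
  option J: M = 1.66 MN·m per $
  option U: M = 0.510 MN·m per $
  option Q: M = 0.440 MN·m per $
  option F: M = 0.412 MN·m per $
Option B ranks first.

option B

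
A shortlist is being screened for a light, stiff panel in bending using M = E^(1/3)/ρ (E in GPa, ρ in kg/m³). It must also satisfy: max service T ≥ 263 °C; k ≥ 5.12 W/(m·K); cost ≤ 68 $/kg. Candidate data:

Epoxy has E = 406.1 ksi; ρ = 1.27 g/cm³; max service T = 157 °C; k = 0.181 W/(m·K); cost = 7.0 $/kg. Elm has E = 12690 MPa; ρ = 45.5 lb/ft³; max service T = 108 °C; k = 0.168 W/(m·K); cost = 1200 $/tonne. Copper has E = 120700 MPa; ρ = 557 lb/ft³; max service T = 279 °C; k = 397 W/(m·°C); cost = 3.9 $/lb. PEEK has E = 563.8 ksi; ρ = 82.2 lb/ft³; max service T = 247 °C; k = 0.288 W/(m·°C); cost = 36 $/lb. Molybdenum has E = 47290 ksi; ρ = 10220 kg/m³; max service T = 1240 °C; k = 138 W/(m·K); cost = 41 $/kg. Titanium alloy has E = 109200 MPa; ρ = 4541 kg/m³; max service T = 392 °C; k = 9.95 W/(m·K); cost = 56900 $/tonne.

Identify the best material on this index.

titanium alloy

Screen on constraints: max service T ≥ 263 °C; k ≥ 5.12 W/(m·K); cost ≤ 68 $/kg. Survivors: copper, molybdenum, titanium alloy.
Putting every candidate on a common basis:
  copper: E = 120.7 GPa, ρ = 8922 kg/m³
  molybdenum: E = 326.1 GPa, ρ = 10220 kg/m³
  titanium alloy: E = 109.2 GPa, ρ = 4541 kg/m³
  titanium alloy: M = 1.05×10⁻³
  molybdenum: M = 0.673×10⁻³
  copper: M = 0.554×10⁻³
The maximum is for titanium alloy.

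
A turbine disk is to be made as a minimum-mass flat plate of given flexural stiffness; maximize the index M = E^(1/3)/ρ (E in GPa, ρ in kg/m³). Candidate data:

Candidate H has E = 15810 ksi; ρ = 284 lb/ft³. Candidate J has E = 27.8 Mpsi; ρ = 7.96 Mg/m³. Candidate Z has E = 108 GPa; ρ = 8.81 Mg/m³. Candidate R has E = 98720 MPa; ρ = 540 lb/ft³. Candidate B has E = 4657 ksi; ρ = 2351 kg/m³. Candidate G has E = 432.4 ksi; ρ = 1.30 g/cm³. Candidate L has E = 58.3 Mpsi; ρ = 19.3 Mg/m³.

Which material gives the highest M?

In SI units:
  candidate H: E = 109.0 GPa, ρ = 4549 kg/m³
  candidate J: E = 191.7 GPa, ρ = 7960 kg/m³
  candidate Z: E = 108.0 GPa, ρ = 8810 kg/m³
  candidate R: E = 98.72 GPa, ρ = 8650 kg/m³
  candidate B: E = 32.11 GPa, ρ = 2351 kg/m³
  candidate G: E = 2.981 GPa, ρ = 1300 kg/m³
  candidate L: E = 402.0 GPa, ρ = 19300 kg/m³
  candidate B: M = 1.35×10⁻³
  candidate G: M = 1.11×10⁻³
  candidate H: M = 1.05×10⁻³
  candidate J: M = 0.724×10⁻³
  candidate Z: M = 0.541×10⁻³
  candidate R: M = 0.534×10⁻³
  candidate L: M = 0.382×10⁻³
Highest index: candidate B.

candidate B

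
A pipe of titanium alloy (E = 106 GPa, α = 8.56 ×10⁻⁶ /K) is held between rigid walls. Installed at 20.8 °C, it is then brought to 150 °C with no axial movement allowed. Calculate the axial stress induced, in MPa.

117 MPa

ΔT = 129.2 K. Constrained thermal stress σ = E·α·ΔT = 106.0×10³ MPa × 8.56×10⁻⁶ × 129.2 = 117 MPa (compressive).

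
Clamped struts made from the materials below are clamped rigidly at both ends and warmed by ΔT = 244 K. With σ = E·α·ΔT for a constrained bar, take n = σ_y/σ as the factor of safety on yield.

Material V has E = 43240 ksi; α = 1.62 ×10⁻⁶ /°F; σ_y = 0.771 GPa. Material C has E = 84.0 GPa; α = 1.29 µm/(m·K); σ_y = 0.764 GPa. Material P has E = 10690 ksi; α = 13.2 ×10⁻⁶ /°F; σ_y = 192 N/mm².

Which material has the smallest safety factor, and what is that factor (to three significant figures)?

material P, n = 0.449

With everything in SI (GPa, ×10⁻⁶/K, MPa):
  material V: E = 298.1, α = 2.92, σ_y = 771.0 → σ = 212 MPa, n = 3.63
  material C: E = 84.00, α = 1.29, σ_y = 764.0 → σ = 26.4 MPa, n = 28.9
  material P: E = 73.70, α = 23.8, σ_y = 192.0 → σ = 427 MPa, n = 0.449
Material P has the lowest safety factor, n = 0.449.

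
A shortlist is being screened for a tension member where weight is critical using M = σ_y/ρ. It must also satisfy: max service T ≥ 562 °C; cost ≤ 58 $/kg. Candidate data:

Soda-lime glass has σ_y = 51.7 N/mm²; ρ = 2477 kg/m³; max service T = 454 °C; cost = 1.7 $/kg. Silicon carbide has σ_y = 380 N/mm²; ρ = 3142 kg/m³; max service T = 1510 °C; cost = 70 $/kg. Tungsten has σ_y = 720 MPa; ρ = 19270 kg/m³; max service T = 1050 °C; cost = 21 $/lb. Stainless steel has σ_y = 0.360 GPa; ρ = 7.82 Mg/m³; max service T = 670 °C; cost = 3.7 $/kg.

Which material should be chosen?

Screen on constraints: max service T ≥ 562 °C; cost ≤ 58 $/kg. Survivors: tungsten, stainless steel.
In SI units:
  tungsten: σ_y = 720.0 MPa, ρ = 19270 kg/m³
  stainless steel: σ_y = 360.0 MPa, ρ = 7820 kg/m³
  stainless steel: M = 46.0 kN·m/kg
  tungsten: M = 37.4 kN·m/kg
The maximum is for stainless steel.

stainless steel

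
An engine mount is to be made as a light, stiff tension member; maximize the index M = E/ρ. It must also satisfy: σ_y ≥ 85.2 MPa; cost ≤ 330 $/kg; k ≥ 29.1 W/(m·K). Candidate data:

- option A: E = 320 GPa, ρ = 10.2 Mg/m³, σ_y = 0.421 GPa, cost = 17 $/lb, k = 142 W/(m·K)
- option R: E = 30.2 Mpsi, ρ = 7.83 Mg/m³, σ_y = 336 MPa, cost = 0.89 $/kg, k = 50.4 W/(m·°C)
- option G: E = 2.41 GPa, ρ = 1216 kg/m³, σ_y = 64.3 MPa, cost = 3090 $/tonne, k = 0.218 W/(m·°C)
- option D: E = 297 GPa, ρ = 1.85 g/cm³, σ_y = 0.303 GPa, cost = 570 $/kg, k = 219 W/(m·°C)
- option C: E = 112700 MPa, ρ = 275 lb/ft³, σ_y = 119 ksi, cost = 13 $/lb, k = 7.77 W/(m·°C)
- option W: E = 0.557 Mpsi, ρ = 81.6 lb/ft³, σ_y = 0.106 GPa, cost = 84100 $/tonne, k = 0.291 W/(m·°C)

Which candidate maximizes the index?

Screen on constraints: σ_y ≥ 85.2 MPa; cost ≤ 330 $/kg; k ≥ 29.1 W/(m·K). Survivors: option A, option R.
In SI units:
  option A: E = 320.0 GPa, ρ = 10200 kg/m³
  option R: E = 208.2 GPa, ρ = 7830 kg/m³
  option A: M = 31.4 MN·m/kg
  option R: M = 26.6 MN·m/kg
Highest index: option A.

option A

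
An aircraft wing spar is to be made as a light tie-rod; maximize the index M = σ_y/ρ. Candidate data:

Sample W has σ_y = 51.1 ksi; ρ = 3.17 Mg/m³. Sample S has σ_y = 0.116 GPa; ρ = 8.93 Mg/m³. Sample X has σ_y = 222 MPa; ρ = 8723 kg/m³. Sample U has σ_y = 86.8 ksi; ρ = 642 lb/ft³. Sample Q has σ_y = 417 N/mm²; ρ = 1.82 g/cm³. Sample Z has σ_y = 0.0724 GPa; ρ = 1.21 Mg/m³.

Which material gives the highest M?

sample Q

Normalizing units and computing the index:
  sample W: σ_y = 352.3 MPa, ρ = 3170 kg/m³
  sample S: σ_y = 116.0 MPa, ρ = 8930 kg/m³
  sample X: σ_y = 222.0 MPa, ρ = 8723 kg/m³
  sample U: σ_y = 598.5 MPa, ρ = 10280 kg/m³
  sample Q: σ_y = 417.0 MPa, ρ = 1820 kg/m³
  sample Z: σ_y = 72.40 MPa, ρ = 1210 kg/m³
  sample Q: M = 229 kN·m/kg
  sample W: M = 111 kN·m/kg
  sample Z: M = 59.8 kN·m/kg
  sample U: M = 58.2 kN·m/kg
  sample X: M = 25.4 kN·m/kg
  sample S: M = 13.0 kN·m/kg
Sample Q has the largest M.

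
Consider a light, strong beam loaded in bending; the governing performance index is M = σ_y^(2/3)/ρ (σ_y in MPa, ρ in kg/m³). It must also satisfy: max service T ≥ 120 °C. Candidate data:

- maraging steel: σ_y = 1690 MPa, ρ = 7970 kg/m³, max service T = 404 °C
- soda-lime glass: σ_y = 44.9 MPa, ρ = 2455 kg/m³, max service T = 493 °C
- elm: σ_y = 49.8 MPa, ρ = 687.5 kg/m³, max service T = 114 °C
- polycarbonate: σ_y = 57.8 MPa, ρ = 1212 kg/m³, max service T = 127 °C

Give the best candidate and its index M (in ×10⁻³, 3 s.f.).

Screen on constraints: max service T ≥ 120 °C. Survivors: maraging steel, soda-lime glass, polycarbonate.
Evaluate M for each candidate:
  maraging steel: M = 17.8×10⁻³
  polycarbonate: M = 12.3×10⁻³
  soda-lime glass: M = 5.15×10⁻³
Maraging steel has the largest M.

maraging steel, M = 17.8×10⁻³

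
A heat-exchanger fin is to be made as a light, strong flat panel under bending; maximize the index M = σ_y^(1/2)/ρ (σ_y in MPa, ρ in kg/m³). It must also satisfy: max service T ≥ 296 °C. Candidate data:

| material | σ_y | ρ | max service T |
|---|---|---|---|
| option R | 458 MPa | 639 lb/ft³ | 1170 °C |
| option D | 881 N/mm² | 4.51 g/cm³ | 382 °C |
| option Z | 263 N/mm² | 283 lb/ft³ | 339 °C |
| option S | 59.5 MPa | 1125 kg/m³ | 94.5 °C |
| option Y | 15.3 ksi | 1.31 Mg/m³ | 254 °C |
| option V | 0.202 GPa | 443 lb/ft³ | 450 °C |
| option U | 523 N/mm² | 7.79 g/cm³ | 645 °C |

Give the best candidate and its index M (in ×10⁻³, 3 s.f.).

Screen on constraints: max service T ≥ 296 °C. Survivors: option R, option D, option Z, option V, option U.
After converting to SI:
  option R: σ_y = 458.0 MPa, ρ = 10240 kg/m³
  option D: σ_y = 881.0 MPa, ρ = 4510 kg/m³
  option Z: σ_y = 263.0 MPa, ρ = 4533 kg/m³
  option V: σ_y = 202.0 MPa, ρ = 7096 kg/m³
  option U: σ_y = 523.0 MPa, ρ = 7790 kg/m³
  option D: M = 6.58×10⁻³
  option Z: M = 3.58×10⁻³
  option U: M = 2.94×10⁻³
  option R: M = 2.09×10⁻³
  option V: M = 2.00×10⁻³
The maximum is for option D.

option D, M = 6.58×10⁻³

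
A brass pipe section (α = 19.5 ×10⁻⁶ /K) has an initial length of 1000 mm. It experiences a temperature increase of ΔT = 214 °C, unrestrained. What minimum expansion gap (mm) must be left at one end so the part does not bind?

4.17 mm

ΔL = α·L₀·ΔT = 19.5×10⁻⁶ × 1000 mm × 214.0 K = 4.17 mm.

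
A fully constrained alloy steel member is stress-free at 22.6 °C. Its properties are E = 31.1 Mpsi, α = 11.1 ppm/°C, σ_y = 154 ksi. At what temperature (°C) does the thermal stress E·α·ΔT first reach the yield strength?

E = 31.1 Mpsi = 214.4 GPa.
σ_y = 154 ksi = 1062 MPa.
E·α·ΔT = 1062 MPa ⇒ ΔT = 1062 / (214.4×10³ × 11.1×10⁻⁶) = 446.1 K.
T = 22.6 + 446.1 = 468.7 °C.

469 °C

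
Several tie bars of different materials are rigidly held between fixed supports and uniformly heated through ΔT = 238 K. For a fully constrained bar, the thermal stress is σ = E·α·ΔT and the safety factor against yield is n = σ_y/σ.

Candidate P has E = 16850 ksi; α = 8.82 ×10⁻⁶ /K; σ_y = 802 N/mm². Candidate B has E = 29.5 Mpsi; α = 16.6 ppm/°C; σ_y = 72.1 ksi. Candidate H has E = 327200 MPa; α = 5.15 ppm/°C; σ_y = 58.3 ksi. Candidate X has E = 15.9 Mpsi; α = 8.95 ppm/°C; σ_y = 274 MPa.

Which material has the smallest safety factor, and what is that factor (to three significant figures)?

In consistent units (E in GPa, α in ×10⁻⁶/K, σ_y in MPa):
  candidate P: E = 116.2, α = 8.82, σ_y = 802.0 → σ = 244 MPa, n = 3.29
  candidate B: E = 203.4, α = 16.6, σ_y = 497.1 → σ = 804 MPa, n = 0.619
  candidate H: E = 327.2, α = 5.15, σ_y = 402.0 → σ = 401 MPa, n = 1.00
  candidate X: E = 109.6, α = 8.95, σ_y = 274.0 → σ = 234 MPa, n = 1.17
Smallest n: candidate B with n = 0.619.

candidate B, n = 0.619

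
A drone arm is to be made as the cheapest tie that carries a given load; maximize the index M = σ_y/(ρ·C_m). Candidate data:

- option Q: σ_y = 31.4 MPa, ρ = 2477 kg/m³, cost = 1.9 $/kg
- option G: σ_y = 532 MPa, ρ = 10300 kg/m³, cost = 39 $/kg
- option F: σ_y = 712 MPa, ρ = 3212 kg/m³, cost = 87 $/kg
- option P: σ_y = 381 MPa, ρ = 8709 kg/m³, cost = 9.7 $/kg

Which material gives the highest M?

option Q

Per-candidate index values:
  option Q: M = 6.67 kN·m per $
  option P: M = 4.51 kN·m per $
  option F: M = 2.55 kN·m per $
  option G: M = 1.32 kN·m per $
The maximum is for option Q.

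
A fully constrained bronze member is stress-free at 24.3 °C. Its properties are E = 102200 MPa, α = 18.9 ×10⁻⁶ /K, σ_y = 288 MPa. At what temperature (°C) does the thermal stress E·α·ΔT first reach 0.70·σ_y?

129 °C

E = 102200 MPa = 102.2 GPa.
E·α·ΔT = 201.6 MPa ⇒ ΔT = 201.6 / (102.2×10³ × 18.9×10⁻⁶) = 104.4 K.
T = 24.3 + 104.4 = 128.7 °C.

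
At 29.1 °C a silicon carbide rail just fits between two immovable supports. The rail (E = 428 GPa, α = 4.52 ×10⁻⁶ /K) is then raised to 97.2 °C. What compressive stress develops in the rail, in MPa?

132 MPa

ΔT = 68.10 K. Constrained thermal stress σ = E·α·ΔT = 428.0×10³ MPa × 4.52×10⁻⁶ × 68.10 = 132 MPa (compressive).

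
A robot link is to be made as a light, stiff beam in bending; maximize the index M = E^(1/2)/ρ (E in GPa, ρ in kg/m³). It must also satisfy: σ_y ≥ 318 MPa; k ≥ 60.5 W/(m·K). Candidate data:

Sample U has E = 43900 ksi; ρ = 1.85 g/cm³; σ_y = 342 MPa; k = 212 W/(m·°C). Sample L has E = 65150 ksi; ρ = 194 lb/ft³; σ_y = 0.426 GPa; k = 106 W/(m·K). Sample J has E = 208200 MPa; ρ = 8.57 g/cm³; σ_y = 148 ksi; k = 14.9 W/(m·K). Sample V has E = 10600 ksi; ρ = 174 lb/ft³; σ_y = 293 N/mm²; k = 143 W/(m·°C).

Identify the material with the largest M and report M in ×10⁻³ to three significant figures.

Screen on constraints: σ_y ≥ 318 MPa; k ≥ 60.5 W/(m·K). Survivors: sample U, sample L.
After converting to SI:
  sample U: E = 302.7 GPa, ρ = 1850 kg/m³
  sample L: E = 449.2 GPa, ρ = 3108 kg/m³
  sample U: M = 9.40×10⁻³
  sample L: M = 6.82×10⁻³
Sample U ranks first.

sample U, M = 9.40×10⁻³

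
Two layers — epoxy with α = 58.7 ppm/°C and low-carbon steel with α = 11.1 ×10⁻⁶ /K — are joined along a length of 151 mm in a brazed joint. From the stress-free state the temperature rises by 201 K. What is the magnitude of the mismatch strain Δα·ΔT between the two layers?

Δα = |58.7 − 11.1|×10⁻⁶/K = 47.6×10⁻⁶/K.
Mismatch strain = Δα·ΔT = 47.6×10⁻⁶ × 201.0 = 9.57×10⁻³.

9.57×10⁻³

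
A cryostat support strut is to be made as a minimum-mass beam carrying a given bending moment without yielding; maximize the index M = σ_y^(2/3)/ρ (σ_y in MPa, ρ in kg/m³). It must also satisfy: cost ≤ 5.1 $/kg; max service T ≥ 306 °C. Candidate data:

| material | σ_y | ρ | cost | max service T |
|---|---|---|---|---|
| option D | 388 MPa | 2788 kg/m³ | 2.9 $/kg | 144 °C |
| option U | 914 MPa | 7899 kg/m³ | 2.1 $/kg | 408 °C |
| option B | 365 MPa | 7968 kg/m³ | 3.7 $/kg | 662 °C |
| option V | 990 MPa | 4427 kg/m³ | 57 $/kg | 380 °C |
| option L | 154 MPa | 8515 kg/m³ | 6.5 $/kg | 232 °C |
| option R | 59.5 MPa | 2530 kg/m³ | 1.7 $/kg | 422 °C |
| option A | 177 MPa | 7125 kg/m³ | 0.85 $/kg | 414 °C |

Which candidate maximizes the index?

option U

Screen on constraints: cost ≤ 5.1 $/kg; max service T ≥ 306 °C. Survivors: option U, option B, option R, option A.
Computing M directly (units already consistent):
  option U: M = 11.9×10⁻³
  option B: M = 6.41×10⁻³
  option R: M = 6.02×10⁻³
  option A: M = 4.42×10⁻³
The maximum is for option U.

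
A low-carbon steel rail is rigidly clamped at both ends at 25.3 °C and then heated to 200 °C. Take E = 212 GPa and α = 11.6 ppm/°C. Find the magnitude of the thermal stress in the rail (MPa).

ΔT = 174.7 K. Constrained thermal stress σ = E·α·ΔT = 212.0×10³ MPa × 11.6×10⁻⁶ × 174.7 = 430 MPa (compressive).

430 MPa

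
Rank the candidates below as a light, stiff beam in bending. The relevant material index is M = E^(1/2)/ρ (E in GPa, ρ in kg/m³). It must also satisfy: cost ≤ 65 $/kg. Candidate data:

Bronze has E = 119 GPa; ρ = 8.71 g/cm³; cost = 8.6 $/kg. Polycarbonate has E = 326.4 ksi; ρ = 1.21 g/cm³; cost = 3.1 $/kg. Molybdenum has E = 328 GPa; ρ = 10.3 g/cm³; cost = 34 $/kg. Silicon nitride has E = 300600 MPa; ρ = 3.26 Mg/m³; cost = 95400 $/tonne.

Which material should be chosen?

molybdenum

Screen on constraints: cost ≤ 65 $/kg. Survivors: bronze, polycarbonate, molybdenum.
Normalizing units and computing the index:
  bronze: E = 119.0 GPa, ρ = 8710 kg/m³
  polycarbonate: E = 2.250 GPa, ρ = 1210 kg/m³
  molybdenum: E = 328.0 GPa, ρ = 10300 kg/m³
  molybdenum: M = 1.76×10⁻³
  bronze: M = 1.25×10⁻³
  polycarbonate: M = 1.24×10⁻³
The maximum is for molybdenum.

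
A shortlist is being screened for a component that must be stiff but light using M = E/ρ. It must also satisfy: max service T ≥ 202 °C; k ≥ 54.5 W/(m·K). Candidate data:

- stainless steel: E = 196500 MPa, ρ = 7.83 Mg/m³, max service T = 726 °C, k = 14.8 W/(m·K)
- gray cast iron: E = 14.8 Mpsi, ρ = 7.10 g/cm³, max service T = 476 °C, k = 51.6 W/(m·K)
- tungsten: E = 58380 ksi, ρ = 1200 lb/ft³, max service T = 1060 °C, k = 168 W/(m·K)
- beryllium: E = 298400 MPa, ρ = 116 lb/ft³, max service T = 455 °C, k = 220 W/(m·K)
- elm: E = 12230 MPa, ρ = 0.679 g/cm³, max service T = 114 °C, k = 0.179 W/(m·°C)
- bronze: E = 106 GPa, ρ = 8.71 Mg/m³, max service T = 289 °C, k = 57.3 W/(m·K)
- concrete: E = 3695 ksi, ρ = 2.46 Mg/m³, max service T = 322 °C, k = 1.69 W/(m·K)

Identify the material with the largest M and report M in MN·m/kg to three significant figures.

Screen on constraints: max service T ≥ 202 °C; k ≥ 54.5 W/(m·K). Survivors: tungsten, beryllium, bronze.
Putting every candidate on a common basis:
  tungsten: E = 402.5 GPa, ρ = 19220 kg/m³
  beryllium: E = 298.4 GPa, ρ = 1858 kg/m³
  bronze: E = 106.0 GPa, ρ = 8710 kg/m³
  beryllium: M = 161 MN·m/kg
  tungsten: M = 20.9 MN·m/kg
  bronze: M = 12.2 MN·m/kg
Beryllium ranks first.

beryllium, M = 161 MN·m/kg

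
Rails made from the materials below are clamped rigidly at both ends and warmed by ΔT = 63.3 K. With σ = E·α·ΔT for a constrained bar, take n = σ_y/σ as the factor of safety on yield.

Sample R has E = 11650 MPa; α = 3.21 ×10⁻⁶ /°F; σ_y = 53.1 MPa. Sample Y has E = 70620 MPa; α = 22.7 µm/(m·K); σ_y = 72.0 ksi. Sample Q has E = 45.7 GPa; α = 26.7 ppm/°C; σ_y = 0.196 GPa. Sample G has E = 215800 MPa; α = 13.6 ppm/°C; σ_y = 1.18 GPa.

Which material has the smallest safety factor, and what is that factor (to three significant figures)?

With everything in SI (GPa, ×10⁻⁶/K, MPa):
  sample R: E = 11.65, α = 5.78, σ_y = 53.10 → σ = 4.26 MPa, n = 12.5
  sample Y: E = 70.62, α = 22.7, σ_y = 496.4 → σ = 101 MPa, n = 4.89
  sample Q: E = 45.70, α = 26.7, σ_y = 196.0 → σ = 77.2 MPa, n = 2.54
  sample G: E = 215.8, α = 13.6, σ_y = 1180 → σ = 186 MPa, n = 6.35
Smallest n: sample Q with n = 2.54.

sample Q, n = 2.54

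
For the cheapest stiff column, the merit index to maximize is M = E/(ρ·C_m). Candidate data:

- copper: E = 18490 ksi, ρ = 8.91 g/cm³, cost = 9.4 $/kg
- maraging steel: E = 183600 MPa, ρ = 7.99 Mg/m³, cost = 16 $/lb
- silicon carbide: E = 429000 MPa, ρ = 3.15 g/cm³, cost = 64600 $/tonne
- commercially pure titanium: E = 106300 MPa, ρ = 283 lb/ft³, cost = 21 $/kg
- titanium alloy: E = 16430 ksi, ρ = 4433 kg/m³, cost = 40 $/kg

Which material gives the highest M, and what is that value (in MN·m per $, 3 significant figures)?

silicon carbide, M = 2.11 MN·m per $

Putting every candidate on a common basis:
  copper: E = 127.5 GPa, ρ = 8910 kg/m³, cost = 9.400 $/kg
  maraging steel: E = 183.6 GPa, ρ = 7990 kg/m³, cost = 35.27 $/kg
  silicon carbide: E = 429.0 GPa, ρ = 3150 kg/m³, cost = 64.60 $/kg
  commercially pure titanium: E = 106.3 GPa, ρ = 4533 kg/m³, cost = 21.00 $/kg
  titanium alloy: E = 113.3 GPa, ρ = 4433 kg/m³, cost = 40.00 $/kg
  silicon carbide: M = 2.11 MN·m per $
  copper: M = 1.52 MN·m per $
  commercially pure titanium: M = 1.12 MN·m per $
  maraging steel: M = 0.651 MN·m per $
  titanium alloy: M = 0.639 MN·m per $
Silicon carbide ranks first.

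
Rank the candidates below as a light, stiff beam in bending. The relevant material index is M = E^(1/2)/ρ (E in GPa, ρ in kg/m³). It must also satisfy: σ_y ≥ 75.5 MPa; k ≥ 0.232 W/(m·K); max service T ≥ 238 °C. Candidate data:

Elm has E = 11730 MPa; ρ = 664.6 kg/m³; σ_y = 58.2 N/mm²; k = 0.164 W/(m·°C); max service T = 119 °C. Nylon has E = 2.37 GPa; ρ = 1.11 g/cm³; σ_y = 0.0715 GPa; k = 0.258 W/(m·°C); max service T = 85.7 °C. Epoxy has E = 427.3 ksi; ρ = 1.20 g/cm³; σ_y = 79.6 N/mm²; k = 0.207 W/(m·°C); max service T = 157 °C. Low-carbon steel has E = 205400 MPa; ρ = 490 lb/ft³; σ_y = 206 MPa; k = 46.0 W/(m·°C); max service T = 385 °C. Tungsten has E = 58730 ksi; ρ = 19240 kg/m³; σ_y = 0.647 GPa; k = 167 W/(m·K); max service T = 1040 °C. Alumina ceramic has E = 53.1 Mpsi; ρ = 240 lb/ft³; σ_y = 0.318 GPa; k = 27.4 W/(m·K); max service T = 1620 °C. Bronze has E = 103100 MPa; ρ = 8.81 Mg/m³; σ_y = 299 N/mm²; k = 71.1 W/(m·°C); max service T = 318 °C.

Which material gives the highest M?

Screen on constraints: σ_y ≥ 75.5 MPa; k ≥ 0.232 W/(m·K); max service T ≥ 238 °C. Survivors: low-carbon steel, tungsten, alumina ceramic, bronze.
In SI units:
  low-carbon steel: E = 205.4 GPa, ρ = 7849 kg/m³
  tungsten: E = 404.9 GPa, ρ = 19240 kg/m³
  alumina ceramic: E = 366.1 GPa, ρ = 3844 kg/m³
  bronze: E = 103.1 GPa, ρ = 8810 kg/m³
  alumina ceramic: M = 4.98×10⁻³
  low-carbon steel: M = 1.83×10⁻³
  bronze: M = 1.15×10⁻³
  tungsten: M = 1.05×10⁻³
Highest index: alumina ceramic.

alumina ceramic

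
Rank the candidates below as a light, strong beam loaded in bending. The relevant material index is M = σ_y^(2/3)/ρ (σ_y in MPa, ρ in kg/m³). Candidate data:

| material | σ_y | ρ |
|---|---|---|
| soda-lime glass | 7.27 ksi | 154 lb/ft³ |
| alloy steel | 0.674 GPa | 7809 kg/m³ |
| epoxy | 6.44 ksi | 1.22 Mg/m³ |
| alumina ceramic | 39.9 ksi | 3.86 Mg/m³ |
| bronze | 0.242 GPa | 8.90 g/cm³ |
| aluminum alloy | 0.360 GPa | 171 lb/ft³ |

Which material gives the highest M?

Putting every candidate on a common basis:
  soda-lime glass: σ_y = 50.12 MPa, ρ = 2467 kg/m³
  alloy steel: σ_y = 674.0 MPa, ρ = 7809 kg/m³
  epoxy: σ_y = 44.40 MPa, ρ = 1220 kg/m³
  alumina ceramic: σ_y = 275.1 MPa, ρ = 3860 kg/m³
  bronze: σ_y = 242.0 MPa, ρ = 8900 kg/m³
  aluminum alloy: σ_y = 360.0 MPa, ρ = 2739 kg/m³
  aluminum alloy: M = 18.5×10⁻³
  alumina ceramic: M = 11.0×10⁻³
  epoxy: M = 10.3×10⁻³
  alloy steel: M = 9.84×10⁻³
  soda-lime glass: M = 5.51×10⁻³
  bronze: M = 4.36×10⁻³
Aluminum alloy has the largest M.

aluminum alloy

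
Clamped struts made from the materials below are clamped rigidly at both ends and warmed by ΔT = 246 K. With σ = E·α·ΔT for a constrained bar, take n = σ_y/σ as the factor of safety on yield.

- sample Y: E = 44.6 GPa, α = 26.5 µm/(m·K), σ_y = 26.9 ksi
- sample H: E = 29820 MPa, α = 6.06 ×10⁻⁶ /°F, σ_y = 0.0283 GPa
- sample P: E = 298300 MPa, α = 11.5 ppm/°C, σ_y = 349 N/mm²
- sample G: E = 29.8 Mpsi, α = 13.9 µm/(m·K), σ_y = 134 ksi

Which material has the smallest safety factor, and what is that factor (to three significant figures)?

sample H, n = 0.354

Converting E to GPa, α to ×10⁻⁶/K, σ_y to MPa, then σ and n for each:
  sample Y: E = 44.60, α = 26.5, σ_y = 185.5 → σ = 291 MPa, n = 0.638
  sample H: E = 29.82, α = 10.9, σ_y = 28.30 → σ = 80.0 MPa, n = 0.354
  sample P: E = 298.3, α = 11.5, σ_y = 349.0 → σ = 844 MPa, n = 0.414
  sample G: E = 205.5, α = 13.9, σ_y = 923.9 → σ = 703 MPa, n = 1.32
The minimum is sample H at n = 0.354.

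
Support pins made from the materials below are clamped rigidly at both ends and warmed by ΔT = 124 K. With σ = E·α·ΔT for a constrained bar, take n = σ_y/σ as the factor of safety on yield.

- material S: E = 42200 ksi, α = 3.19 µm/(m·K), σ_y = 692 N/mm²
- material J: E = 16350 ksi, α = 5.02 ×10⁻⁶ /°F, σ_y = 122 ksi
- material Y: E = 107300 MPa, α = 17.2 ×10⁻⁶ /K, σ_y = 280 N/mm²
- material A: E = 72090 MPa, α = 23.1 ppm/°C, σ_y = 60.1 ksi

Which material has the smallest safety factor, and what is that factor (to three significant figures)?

In consistent units (E in GPa, α in ×10⁻⁶/K, σ_y in MPa):
  material S: E = 291.0, α = 3.19, σ_y = 692.0 → σ = 115 MPa, n = 6.01
  material J: E = 112.7, α = 9.04, σ_y = 841.2 → σ = 126 MPa, n = 6.66
  material Y: E = 107.3, α = 17.2, σ_y = 280.0 → σ = 229 MPa, n = 1.22
  material A: E = 72.09, α = 23.1, σ_y = 414.4 → σ = 206 MPa, n = 2.01
The minimum is material Y at n = 1.22.

material Y, n = 1.22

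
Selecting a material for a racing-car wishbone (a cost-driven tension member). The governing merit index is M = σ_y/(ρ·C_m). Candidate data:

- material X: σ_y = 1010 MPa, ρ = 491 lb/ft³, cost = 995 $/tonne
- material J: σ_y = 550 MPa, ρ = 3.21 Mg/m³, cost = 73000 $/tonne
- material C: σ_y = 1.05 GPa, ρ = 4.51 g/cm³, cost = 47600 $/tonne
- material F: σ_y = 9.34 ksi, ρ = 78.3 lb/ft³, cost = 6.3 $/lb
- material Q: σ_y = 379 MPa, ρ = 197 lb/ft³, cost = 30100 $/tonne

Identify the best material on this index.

material X

Putting every candidate on a common basis:
  material X: σ_y = 1010 MPa, ρ = 7865 kg/m³, cost = 0.9950 $/kg
  material J: σ_y = 550.0 MPa, ρ = 3210 kg/m³, cost = 73.00 $/kg
  material C: σ_y = 1050 MPa, ρ = 4510 kg/m³, cost = 47.60 $/kg
  material F: σ_y = 64.40 MPa, ρ = 1254 kg/m³, cost = 13.89 $/kg
  material Q: σ_y = 379.0 MPa, ρ = 3156 kg/m³, cost = 30.10 $/kg
  material X: M = 129 kN·m per $
  material C: M = 4.89 kN·m per $
  material Q: M = 3.99 kN·m per $
  material F: M = 3.70 kN·m per $
  material J: M = 2.35 kN·m per $
Material X has the largest M.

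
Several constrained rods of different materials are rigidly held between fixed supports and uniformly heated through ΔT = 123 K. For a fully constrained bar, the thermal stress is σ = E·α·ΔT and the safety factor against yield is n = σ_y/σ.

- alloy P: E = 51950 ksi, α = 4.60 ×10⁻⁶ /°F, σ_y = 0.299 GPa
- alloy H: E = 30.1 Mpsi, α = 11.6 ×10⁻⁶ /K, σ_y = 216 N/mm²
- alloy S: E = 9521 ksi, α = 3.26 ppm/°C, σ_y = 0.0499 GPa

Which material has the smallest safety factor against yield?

In consistent units (E in GPa, α in ×10⁻⁶/K, σ_y in MPa):
  alloy P: E = 358.2, α = 8.28, σ_y = 299.0 → σ = 365 MPa, n = 0.820
  alloy H: E = 207.5, α = 11.6, σ_y = 216.0 → σ = 296 MPa, n = 0.729
  alloy S: E = 65.65, α = 3.26, σ_y = 49.90 → σ = 26.3 MPa, n = 1.90
Smallest n: alloy H with n = 0.729.

alloy H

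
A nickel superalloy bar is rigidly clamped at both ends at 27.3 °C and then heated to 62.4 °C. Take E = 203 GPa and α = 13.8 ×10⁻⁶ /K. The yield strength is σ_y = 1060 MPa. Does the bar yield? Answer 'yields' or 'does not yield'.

ΔT = 35.10 K. Constrained thermal stress σ = E·α·ΔT = 203.0×10³ MPa × 13.8×10⁻⁶ × 35.10 = 98.3 MPa (compressive).
Compare to σ_y = 1060 MPa: σ < σ_y, so it does not yield.

does not yield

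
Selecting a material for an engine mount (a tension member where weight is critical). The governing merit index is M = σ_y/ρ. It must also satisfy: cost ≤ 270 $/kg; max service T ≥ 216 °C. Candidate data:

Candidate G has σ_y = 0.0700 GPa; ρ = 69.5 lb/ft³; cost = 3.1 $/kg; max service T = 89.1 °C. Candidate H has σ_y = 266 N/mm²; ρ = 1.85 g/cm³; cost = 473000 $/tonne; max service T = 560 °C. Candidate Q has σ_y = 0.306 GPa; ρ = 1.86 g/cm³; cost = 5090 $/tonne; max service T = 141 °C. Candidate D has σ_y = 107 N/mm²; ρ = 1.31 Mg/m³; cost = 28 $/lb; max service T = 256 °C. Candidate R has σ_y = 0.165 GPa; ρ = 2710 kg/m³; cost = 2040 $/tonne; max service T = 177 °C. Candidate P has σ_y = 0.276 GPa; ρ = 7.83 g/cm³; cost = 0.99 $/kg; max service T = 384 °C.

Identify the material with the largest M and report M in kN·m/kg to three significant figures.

candidate D, M = 81.7 kN·m/kg

Screen on constraints: cost ≤ 270 $/kg; max service T ≥ 216 °C. Survivors: candidate D, candidate P.
In SI units:
  candidate D: σ_y = 107.0 MPa, ρ = 1310 kg/m³
  candidate P: σ_y = 276.0 MPa, ρ = 7830 kg/m³
  candidate D: M = 81.7 kN·m/kg
  candidate P: M = 35.2 kN·m/kg
Candidate D has the largest M.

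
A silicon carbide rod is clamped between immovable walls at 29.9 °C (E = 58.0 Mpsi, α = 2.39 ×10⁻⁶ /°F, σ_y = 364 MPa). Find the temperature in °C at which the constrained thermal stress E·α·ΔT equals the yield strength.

E = 58.0 Mpsi = 399.9 GPa.
α = 2.39×10⁻⁶/°F × 9/5 = 4.30×10⁻⁶/K.
E·α·ΔT = 364.0 MPa ⇒ ΔT = 364.0 / (399.9×10³ × 4.30×10⁻⁶) = 211.6 K.
T = 29.9 + 211.6 = 241.5 °C.

241 °C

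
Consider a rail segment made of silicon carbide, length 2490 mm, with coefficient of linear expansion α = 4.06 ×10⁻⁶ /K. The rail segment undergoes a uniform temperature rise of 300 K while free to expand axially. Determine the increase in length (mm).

ΔL = α·L₀·ΔT = 4.06×10⁻⁶ × 2490 mm × 300.0 K = 3.03 mm.

3.03 mm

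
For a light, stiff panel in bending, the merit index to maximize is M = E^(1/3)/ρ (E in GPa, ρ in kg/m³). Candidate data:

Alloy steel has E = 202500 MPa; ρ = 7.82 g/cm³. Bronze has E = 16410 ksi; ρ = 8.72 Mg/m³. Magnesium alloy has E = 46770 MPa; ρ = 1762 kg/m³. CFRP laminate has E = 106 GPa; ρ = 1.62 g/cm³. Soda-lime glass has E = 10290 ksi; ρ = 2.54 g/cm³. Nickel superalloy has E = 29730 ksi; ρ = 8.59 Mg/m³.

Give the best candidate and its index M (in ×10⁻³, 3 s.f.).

In SI units:
  alloy steel: E = 202.5 GPa, ρ = 7820 kg/m³
  bronze: E = 113.1 GPa, ρ = 8720 kg/m³
  magnesium alloy: E = 46.77 GPa, ρ = 1762 kg/m³
  CFRP laminate: E = 106.0 GPa, ρ = 1620 kg/m³
  soda-lime glass: E = 70.95 GPa, ρ = 2540 kg/m³
  nickel superalloy: E = 205.0 GPa, ρ = 8590 kg/m³
  CFRP laminate: M = 2.92×10⁻³
  magnesium alloy: M = 2.04×10⁻³
  soda-lime glass: M = 1.63×10⁻³
  alloy steel: M = 0.751×10⁻³
  nickel superalloy: M = 0.686×10⁻³
  bronze: M = 0.555×10⁻³
CFRP laminate ranks first.

CFRP laminate, M = 2.92×10⁻³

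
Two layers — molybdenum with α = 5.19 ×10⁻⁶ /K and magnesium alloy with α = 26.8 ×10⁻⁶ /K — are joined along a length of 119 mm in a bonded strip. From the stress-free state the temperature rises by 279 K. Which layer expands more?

α(molybdenum) = 5.19×10⁻⁶/K vs α(magnesium alloy) = 26.8×10⁻⁶/K.
Higher α expands more for the same ΔT: magnesium alloy.

magnesium alloy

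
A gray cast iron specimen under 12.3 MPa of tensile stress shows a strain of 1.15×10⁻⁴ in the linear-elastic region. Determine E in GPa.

107 GPa

E = σ/ε = 12.3 MPa / 1.15×10⁻⁴ = 107000 MPa = 107 GPa.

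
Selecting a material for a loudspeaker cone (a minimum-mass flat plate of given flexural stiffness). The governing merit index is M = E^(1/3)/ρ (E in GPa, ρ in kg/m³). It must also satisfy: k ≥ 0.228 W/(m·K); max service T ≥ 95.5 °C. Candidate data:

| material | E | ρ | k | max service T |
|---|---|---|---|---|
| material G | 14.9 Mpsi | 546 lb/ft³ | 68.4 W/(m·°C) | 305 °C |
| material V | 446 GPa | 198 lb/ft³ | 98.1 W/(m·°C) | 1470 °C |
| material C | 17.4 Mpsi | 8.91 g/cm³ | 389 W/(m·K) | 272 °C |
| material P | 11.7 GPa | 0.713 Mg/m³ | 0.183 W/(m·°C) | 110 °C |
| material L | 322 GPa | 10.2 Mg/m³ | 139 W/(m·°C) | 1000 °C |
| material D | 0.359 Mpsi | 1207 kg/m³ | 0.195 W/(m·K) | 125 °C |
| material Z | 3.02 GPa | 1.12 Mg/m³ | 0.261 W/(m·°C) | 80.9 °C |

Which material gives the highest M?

Screen on constraints: k ≥ 0.228 W/(m·K); max service T ≥ 95.5 °C. Survivors: material G, material V, material C, material L.
In SI units:
  material G: E = 102.7 GPa, ρ = 8746 kg/m³
  material V: E = 446.0 GPa, ρ = 3172 kg/m³
  material C: E = 120.0 GPa, ρ = 8910 kg/m³
  material L: E = 322.0 GPa, ρ = 10200 kg/m³
  material V: M = 2.41×10⁻³
  material L: M = 0.672×10⁻³
  material C: M = 0.554×10⁻³
  material G: M = 0.535×10⁻³
Highest index: material V.

material V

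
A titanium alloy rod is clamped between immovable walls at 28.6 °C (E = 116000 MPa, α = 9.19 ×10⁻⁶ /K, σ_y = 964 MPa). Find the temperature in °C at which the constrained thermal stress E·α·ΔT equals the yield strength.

E = 116000 MPa = 116.0 GPa.
E·α·ΔT = 964.0 MPa ⇒ ΔT = 964.0 / (116.0×10³ × 9.19×10⁻⁶) = 904.3 K.
T = 28.6 + 904.3 = 932.9 °C.

933 °C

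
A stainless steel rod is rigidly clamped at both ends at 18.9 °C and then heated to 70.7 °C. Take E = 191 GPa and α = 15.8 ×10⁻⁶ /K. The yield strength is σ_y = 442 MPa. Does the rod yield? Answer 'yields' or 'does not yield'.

ΔT = 51.80 K. Constrained thermal stress σ = E·α·ΔT = 191.0×10³ MPa × 15.8×10⁻⁶ × 51.80 = 156 MPa (compressive).
Compare to σ_y = 442 MPa: σ < σ_y, so it does not yield.

does not yield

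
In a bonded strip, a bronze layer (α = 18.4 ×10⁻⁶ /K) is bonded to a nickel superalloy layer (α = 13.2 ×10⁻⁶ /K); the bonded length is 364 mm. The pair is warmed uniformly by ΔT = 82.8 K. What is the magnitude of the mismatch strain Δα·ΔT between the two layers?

Δα = |18.4 − 13.2|×10⁻⁶/K = 5.20×10⁻⁶/K.
Mismatch strain = Δα·ΔT = 5.20×10⁻⁶ × 82.8 = 4.31×10⁻⁴.

4.31×10⁻⁴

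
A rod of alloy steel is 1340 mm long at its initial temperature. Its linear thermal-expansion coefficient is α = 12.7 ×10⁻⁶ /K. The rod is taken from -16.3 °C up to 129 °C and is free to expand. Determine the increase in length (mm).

ΔT = 129 − (-16.3) = 145.3 K.
ΔL = α·L₀·ΔT = 12.7×10⁻⁶ × 1340 mm × 145.3 K = 2.47 mm.

2.47 mm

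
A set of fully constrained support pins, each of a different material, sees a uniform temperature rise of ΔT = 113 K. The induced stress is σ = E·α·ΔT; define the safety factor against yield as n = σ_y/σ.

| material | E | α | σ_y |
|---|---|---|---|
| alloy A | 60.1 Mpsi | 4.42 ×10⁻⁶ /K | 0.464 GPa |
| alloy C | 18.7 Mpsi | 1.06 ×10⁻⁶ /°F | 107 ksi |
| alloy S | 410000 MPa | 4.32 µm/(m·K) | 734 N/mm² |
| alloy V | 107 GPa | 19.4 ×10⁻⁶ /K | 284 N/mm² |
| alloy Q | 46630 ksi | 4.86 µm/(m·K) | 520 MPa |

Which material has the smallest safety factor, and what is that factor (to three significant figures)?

With everything in SI (GPa, ×10⁻⁶/K, MPa):
  alloy A: E = 414.4, α = 4.42, σ_y = 464.0 → σ = 207 MPa, n = 2.24
  alloy C: E = 128.9, α = 1.91, σ_y = 737.7 → σ = 27.8 MPa, n = 26.5
  alloy S: E = 410.0, α = 4.32, σ_y = 734.0 → σ = 200 MPa, n = 3.67
  alloy V: E = 107.0, α = 19.4, σ_y = 284.0 → σ = 235 MPa, n = 1.21
  alloy Q: E = 321.5, α = 4.86, σ_y = 520.0 → σ = 177 MPa, n = 2.95
The minimum is alloy V at n = 1.21.

alloy V, n = 1.21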